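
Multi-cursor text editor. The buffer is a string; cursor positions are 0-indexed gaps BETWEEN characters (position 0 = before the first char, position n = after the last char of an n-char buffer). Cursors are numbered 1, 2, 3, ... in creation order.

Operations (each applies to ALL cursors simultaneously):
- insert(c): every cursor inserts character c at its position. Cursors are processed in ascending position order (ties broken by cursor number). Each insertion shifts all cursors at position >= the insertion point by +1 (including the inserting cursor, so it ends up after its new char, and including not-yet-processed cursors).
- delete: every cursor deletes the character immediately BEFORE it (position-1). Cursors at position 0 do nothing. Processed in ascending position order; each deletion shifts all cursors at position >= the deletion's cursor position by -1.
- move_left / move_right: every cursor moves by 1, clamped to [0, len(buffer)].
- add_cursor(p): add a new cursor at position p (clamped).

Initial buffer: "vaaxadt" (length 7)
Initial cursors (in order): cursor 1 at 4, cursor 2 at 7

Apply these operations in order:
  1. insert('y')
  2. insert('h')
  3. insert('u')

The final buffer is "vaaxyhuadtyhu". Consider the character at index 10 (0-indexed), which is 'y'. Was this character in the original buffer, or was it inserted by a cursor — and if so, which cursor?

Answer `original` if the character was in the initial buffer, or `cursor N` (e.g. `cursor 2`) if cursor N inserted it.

Answer: cursor 2

Derivation:
After op 1 (insert('y')): buffer="vaaxyadty" (len 9), cursors c1@5 c2@9, authorship ....1...2
After op 2 (insert('h')): buffer="vaaxyhadtyh" (len 11), cursors c1@6 c2@11, authorship ....11...22
After op 3 (insert('u')): buffer="vaaxyhuadtyhu" (len 13), cursors c1@7 c2@13, authorship ....111...222
Authorship (.=original, N=cursor N): . . . . 1 1 1 . . . 2 2 2
Index 10: author = 2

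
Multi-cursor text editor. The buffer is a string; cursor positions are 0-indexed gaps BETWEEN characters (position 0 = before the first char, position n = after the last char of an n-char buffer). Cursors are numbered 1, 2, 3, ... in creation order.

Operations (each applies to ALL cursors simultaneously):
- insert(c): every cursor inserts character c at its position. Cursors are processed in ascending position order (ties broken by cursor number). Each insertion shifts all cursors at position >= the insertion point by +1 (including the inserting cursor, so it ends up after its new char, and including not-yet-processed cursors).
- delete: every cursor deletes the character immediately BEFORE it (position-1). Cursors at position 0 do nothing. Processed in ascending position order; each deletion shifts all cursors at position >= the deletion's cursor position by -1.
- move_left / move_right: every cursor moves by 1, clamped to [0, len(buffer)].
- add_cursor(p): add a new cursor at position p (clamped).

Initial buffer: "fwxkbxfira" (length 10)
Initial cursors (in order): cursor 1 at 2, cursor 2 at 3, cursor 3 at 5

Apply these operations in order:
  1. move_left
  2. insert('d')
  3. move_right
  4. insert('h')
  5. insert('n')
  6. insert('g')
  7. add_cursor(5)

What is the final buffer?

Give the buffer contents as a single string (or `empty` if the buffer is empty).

Answer: fdwhngdxhngkdbhngxfira

Derivation:
After op 1 (move_left): buffer="fwxkbxfira" (len 10), cursors c1@1 c2@2 c3@4, authorship ..........
After op 2 (insert('d')): buffer="fdwdxkdbxfira" (len 13), cursors c1@2 c2@4 c3@7, authorship .1.2..3......
After op 3 (move_right): buffer="fdwdxkdbxfira" (len 13), cursors c1@3 c2@5 c3@8, authorship .1.2..3......
After op 4 (insert('h')): buffer="fdwhdxhkdbhxfira" (len 16), cursors c1@4 c2@7 c3@11, authorship .1.12.2.3.3.....
After op 5 (insert('n')): buffer="fdwhndxhnkdbhnxfira" (len 19), cursors c1@5 c2@9 c3@14, authorship .1.112.22.3.33.....
After op 6 (insert('g')): buffer="fdwhngdxhngkdbhngxfira" (len 22), cursors c1@6 c2@11 c3@17, authorship .1.1112.222.3.333.....
After op 7 (add_cursor(5)): buffer="fdwhngdxhngkdbhngxfira" (len 22), cursors c4@5 c1@6 c2@11 c3@17, authorship .1.1112.222.3.333.....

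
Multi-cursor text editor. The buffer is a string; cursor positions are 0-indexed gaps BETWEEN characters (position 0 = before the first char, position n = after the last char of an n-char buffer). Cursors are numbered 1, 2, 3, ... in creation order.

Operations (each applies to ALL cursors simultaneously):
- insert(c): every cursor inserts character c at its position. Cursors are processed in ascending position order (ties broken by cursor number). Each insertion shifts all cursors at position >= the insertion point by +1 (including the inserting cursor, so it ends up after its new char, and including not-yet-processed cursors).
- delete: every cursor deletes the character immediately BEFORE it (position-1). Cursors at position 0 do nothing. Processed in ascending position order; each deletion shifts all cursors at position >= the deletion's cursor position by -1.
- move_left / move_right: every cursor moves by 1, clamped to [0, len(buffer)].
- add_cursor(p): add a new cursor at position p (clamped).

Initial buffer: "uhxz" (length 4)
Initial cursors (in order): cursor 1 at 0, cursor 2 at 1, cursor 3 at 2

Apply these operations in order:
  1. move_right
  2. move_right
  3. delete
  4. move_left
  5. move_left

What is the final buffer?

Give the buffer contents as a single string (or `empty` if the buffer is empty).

Answer: u

Derivation:
After op 1 (move_right): buffer="uhxz" (len 4), cursors c1@1 c2@2 c3@3, authorship ....
After op 2 (move_right): buffer="uhxz" (len 4), cursors c1@2 c2@3 c3@4, authorship ....
After op 3 (delete): buffer="u" (len 1), cursors c1@1 c2@1 c3@1, authorship .
After op 4 (move_left): buffer="u" (len 1), cursors c1@0 c2@0 c3@0, authorship .
After op 5 (move_left): buffer="u" (len 1), cursors c1@0 c2@0 c3@0, authorship .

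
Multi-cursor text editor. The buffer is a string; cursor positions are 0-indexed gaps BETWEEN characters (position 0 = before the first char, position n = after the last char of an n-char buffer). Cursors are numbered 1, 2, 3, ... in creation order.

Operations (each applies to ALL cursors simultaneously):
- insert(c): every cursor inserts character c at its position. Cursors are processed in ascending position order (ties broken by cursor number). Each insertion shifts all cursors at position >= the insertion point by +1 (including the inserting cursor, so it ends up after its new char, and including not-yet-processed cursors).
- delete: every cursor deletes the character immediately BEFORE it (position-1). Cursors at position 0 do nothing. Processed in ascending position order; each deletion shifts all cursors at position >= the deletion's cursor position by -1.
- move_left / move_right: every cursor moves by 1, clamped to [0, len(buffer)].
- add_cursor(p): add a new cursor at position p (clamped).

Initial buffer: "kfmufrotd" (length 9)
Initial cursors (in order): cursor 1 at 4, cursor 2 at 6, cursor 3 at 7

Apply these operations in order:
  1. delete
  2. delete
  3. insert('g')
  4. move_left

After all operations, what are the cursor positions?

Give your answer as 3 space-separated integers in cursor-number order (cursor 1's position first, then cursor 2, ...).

After op 1 (delete): buffer="kfmftd" (len 6), cursors c1@3 c2@4 c3@4, authorship ......
After op 2 (delete): buffer="ktd" (len 3), cursors c1@1 c2@1 c3@1, authorship ...
After op 3 (insert('g')): buffer="kgggtd" (len 6), cursors c1@4 c2@4 c3@4, authorship .123..
After op 4 (move_left): buffer="kgggtd" (len 6), cursors c1@3 c2@3 c3@3, authorship .123..

Answer: 3 3 3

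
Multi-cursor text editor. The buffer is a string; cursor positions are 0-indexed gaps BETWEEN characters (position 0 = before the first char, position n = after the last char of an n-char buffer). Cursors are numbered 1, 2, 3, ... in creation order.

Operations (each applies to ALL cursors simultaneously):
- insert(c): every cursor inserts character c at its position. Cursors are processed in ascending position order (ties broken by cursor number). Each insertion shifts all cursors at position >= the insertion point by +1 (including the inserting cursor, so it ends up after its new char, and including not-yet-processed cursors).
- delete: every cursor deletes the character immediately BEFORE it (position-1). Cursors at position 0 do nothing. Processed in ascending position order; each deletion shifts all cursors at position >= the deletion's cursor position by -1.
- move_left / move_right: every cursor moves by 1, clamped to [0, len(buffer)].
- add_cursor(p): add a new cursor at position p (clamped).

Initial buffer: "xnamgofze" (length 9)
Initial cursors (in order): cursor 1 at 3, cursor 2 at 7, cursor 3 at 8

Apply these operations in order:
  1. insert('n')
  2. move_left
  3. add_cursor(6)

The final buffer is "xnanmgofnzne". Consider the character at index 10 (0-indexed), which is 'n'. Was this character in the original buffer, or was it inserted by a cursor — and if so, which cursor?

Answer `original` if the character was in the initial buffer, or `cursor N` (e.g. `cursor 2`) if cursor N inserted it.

Answer: cursor 3

Derivation:
After op 1 (insert('n')): buffer="xnanmgofnzne" (len 12), cursors c1@4 c2@9 c3@11, authorship ...1....2.3.
After op 2 (move_left): buffer="xnanmgofnzne" (len 12), cursors c1@3 c2@8 c3@10, authorship ...1....2.3.
After op 3 (add_cursor(6)): buffer="xnanmgofnzne" (len 12), cursors c1@3 c4@6 c2@8 c3@10, authorship ...1....2.3.
Authorship (.=original, N=cursor N): . . . 1 . . . . 2 . 3 .
Index 10: author = 3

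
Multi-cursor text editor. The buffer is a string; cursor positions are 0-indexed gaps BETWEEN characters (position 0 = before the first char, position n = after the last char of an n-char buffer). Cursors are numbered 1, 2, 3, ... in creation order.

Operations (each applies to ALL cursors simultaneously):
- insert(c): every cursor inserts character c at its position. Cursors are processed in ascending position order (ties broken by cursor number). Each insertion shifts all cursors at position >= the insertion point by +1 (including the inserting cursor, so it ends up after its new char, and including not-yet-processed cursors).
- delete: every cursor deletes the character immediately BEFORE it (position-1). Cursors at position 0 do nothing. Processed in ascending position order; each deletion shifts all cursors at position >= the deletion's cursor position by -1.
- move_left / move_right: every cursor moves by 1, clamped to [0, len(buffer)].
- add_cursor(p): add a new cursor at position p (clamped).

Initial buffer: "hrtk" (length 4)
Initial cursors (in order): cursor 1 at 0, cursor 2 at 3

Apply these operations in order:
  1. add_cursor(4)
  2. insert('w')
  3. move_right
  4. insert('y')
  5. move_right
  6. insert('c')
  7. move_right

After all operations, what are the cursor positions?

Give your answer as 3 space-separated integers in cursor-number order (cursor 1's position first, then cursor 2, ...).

After op 1 (add_cursor(4)): buffer="hrtk" (len 4), cursors c1@0 c2@3 c3@4, authorship ....
After op 2 (insert('w')): buffer="whrtwkw" (len 7), cursors c1@1 c2@5 c3@7, authorship 1...2.3
After op 3 (move_right): buffer="whrtwkw" (len 7), cursors c1@2 c2@6 c3@7, authorship 1...2.3
After op 4 (insert('y')): buffer="whyrtwkywy" (len 10), cursors c1@3 c2@8 c3@10, authorship 1.1..2.233
After op 5 (move_right): buffer="whyrtwkywy" (len 10), cursors c1@4 c2@9 c3@10, authorship 1.1..2.233
After op 6 (insert('c')): buffer="whyrctwkywcyc" (len 13), cursors c1@5 c2@11 c3@13, authorship 1.1.1.2.23233
After op 7 (move_right): buffer="whyrctwkywcyc" (len 13), cursors c1@6 c2@12 c3@13, authorship 1.1.1.2.23233

Answer: 6 12 13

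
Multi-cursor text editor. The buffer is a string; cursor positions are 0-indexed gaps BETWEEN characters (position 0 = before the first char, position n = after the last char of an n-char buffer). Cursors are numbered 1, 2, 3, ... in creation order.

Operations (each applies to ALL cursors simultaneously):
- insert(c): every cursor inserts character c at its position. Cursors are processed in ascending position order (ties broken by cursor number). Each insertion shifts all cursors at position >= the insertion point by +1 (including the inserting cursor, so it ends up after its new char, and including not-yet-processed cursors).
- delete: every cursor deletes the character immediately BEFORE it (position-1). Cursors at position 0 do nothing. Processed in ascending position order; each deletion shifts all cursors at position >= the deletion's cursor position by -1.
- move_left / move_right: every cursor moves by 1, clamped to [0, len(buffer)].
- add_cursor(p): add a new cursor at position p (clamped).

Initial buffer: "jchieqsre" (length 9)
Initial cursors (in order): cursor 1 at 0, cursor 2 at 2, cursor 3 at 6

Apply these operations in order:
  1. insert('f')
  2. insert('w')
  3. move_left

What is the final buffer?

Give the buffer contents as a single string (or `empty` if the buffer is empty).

After op 1 (insert('f')): buffer="fjcfhieqfsre" (len 12), cursors c1@1 c2@4 c3@9, authorship 1..2....3...
After op 2 (insert('w')): buffer="fwjcfwhieqfwsre" (len 15), cursors c1@2 c2@6 c3@12, authorship 11..22....33...
After op 3 (move_left): buffer="fwjcfwhieqfwsre" (len 15), cursors c1@1 c2@5 c3@11, authorship 11..22....33...

Answer: fwjcfwhieqfwsre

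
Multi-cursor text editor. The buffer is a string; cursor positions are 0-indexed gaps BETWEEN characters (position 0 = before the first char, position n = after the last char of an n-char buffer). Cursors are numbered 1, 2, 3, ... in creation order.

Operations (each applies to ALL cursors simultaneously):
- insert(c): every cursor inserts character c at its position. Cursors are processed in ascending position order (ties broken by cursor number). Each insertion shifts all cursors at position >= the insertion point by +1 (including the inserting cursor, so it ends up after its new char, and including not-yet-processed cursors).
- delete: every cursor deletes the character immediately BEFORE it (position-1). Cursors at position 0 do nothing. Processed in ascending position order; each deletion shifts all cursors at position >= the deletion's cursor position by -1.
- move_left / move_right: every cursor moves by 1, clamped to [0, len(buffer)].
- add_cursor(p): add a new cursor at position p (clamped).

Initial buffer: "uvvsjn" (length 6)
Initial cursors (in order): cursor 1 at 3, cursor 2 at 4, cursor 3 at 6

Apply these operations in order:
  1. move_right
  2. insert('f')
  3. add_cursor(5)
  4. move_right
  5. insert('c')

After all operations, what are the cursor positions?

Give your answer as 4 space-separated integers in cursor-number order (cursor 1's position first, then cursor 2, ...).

After op 1 (move_right): buffer="uvvsjn" (len 6), cursors c1@4 c2@5 c3@6, authorship ......
After op 2 (insert('f')): buffer="uvvsfjfnf" (len 9), cursors c1@5 c2@7 c3@9, authorship ....1.2.3
After op 3 (add_cursor(5)): buffer="uvvsfjfnf" (len 9), cursors c1@5 c4@5 c2@7 c3@9, authorship ....1.2.3
After op 4 (move_right): buffer="uvvsfjfnf" (len 9), cursors c1@6 c4@6 c2@8 c3@9, authorship ....1.2.3
After op 5 (insert('c')): buffer="uvvsfjccfncfc" (len 13), cursors c1@8 c4@8 c2@11 c3@13, authorship ....1.142.233

Answer: 8 11 13 8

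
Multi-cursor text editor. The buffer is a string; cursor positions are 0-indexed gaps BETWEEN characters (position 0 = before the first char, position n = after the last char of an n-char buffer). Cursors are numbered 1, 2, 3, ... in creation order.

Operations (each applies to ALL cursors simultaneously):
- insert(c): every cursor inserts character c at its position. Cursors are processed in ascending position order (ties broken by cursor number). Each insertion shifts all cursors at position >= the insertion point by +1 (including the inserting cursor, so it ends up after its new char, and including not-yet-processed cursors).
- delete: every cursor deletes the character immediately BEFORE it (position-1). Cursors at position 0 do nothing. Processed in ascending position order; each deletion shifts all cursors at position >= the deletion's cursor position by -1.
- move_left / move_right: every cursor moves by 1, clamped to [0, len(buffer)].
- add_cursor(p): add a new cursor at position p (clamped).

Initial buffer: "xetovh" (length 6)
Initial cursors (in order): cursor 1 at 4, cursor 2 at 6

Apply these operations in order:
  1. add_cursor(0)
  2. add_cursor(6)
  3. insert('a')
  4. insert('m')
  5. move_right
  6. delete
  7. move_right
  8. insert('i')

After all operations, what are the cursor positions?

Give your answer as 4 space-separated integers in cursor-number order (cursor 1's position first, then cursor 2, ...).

After op 1 (add_cursor(0)): buffer="xetovh" (len 6), cursors c3@0 c1@4 c2@6, authorship ......
After op 2 (add_cursor(6)): buffer="xetovh" (len 6), cursors c3@0 c1@4 c2@6 c4@6, authorship ......
After op 3 (insert('a')): buffer="axetoavhaa" (len 10), cursors c3@1 c1@6 c2@10 c4@10, authorship 3....1..24
After op 4 (insert('m')): buffer="amxetoamvhaamm" (len 14), cursors c3@2 c1@8 c2@14 c4@14, authorship 33....11..2424
After op 5 (move_right): buffer="amxetoamvhaamm" (len 14), cursors c3@3 c1@9 c2@14 c4@14, authorship 33....11..2424
After op 6 (delete): buffer="ametoamhaa" (len 10), cursors c3@2 c1@7 c2@10 c4@10, authorship 33...11.24
After op 7 (move_right): buffer="ametoamhaa" (len 10), cursors c3@3 c1@8 c2@10 c4@10, authorship 33...11.24
After op 8 (insert('i')): buffer="ameitoamhiaaii" (len 14), cursors c3@4 c1@10 c2@14 c4@14, authorship 33.3..11.12424

Answer: 10 14 4 14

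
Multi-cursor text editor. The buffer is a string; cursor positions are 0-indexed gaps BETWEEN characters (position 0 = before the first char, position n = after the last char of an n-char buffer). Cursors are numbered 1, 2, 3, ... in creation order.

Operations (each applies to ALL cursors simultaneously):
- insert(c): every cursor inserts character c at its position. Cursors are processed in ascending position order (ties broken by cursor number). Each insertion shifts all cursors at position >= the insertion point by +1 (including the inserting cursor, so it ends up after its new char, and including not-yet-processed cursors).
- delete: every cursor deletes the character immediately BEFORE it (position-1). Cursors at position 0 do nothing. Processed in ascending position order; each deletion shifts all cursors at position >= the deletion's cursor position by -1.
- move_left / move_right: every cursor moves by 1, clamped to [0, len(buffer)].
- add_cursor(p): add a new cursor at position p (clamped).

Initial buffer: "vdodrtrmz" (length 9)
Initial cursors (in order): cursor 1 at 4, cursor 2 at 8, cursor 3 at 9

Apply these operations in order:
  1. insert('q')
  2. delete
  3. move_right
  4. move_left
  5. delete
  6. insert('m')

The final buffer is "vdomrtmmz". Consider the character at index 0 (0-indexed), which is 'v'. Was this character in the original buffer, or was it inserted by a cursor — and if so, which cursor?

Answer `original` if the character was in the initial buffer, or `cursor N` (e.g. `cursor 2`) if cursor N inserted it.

After op 1 (insert('q')): buffer="vdodqrtrmqzq" (len 12), cursors c1@5 c2@10 c3@12, authorship ....1....2.3
After op 2 (delete): buffer="vdodrtrmz" (len 9), cursors c1@4 c2@8 c3@9, authorship .........
After op 3 (move_right): buffer="vdodrtrmz" (len 9), cursors c1@5 c2@9 c3@9, authorship .........
After op 4 (move_left): buffer="vdodrtrmz" (len 9), cursors c1@4 c2@8 c3@8, authorship .........
After op 5 (delete): buffer="vdortz" (len 6), cursors c1@3 c2@5 c3@5, authorship ......
After op 6 (insert('m')): buffer="vdomrtmmz" (len 9), cursors c1@4 c2@8 c3@8, authorship ...1..23.
Authorship (.=original, N=cursor N): . . . 1 . . 2 3 .
Index 0: author = original

Answer: original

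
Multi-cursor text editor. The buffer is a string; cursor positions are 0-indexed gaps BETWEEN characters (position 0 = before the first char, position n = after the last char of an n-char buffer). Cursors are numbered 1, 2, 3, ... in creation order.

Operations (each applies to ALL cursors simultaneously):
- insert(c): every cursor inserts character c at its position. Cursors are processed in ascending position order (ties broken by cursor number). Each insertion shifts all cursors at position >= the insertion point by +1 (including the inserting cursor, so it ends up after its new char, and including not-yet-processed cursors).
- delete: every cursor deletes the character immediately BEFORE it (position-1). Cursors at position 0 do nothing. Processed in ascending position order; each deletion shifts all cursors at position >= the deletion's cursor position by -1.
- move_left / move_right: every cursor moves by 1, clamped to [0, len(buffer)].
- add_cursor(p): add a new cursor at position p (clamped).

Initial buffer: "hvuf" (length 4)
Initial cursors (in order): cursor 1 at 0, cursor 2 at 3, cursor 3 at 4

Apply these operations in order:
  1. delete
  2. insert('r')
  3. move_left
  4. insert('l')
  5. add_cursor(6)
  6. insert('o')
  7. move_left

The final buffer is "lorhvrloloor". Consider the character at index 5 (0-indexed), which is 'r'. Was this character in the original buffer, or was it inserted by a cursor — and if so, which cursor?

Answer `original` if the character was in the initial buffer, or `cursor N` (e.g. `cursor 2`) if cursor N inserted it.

After op 1 (delete): buffer="hv" (len 2), cursors c1@0 c2@2 c3@2, authorship ..
After op 2 (insert('r')): buffer="rhvrr" (len 5), cursors c1@1 c2@5 c3@5, authorship 1..23
After op 3 (move_left): buffer="rhvrr" (len 5), cursors c1@0 c2@4 c3@4, authorship 1..23
After op 4 (insert('l')): buffer="lrhvrllr" (len 8), cursors c1@1 c2@7 c3@7, authorship 11..2233
After op 5 (add_cursor(6)): buffer="lrhvrllr" (len 8), cursors c1@1 c4@6 c2@7 c3@7, authorship 11..2233
After op 6 (insert('o')): buffer="lorhvrloloor" (len 12), cursors c1@2 c4@8 c2@11 c3@11, authorship 111..2243233
After op 7 (move_left): buffer="lorhvrloloor" (len 12), cursors c1@1 c4@7 c2@10 c3@10, authorship 111..2243233
Authorship (.=original, N=cursor N): 1 1 1 . . 2 2 4 3 2 3 3
Index 5: author = 2

Answer: cursor 2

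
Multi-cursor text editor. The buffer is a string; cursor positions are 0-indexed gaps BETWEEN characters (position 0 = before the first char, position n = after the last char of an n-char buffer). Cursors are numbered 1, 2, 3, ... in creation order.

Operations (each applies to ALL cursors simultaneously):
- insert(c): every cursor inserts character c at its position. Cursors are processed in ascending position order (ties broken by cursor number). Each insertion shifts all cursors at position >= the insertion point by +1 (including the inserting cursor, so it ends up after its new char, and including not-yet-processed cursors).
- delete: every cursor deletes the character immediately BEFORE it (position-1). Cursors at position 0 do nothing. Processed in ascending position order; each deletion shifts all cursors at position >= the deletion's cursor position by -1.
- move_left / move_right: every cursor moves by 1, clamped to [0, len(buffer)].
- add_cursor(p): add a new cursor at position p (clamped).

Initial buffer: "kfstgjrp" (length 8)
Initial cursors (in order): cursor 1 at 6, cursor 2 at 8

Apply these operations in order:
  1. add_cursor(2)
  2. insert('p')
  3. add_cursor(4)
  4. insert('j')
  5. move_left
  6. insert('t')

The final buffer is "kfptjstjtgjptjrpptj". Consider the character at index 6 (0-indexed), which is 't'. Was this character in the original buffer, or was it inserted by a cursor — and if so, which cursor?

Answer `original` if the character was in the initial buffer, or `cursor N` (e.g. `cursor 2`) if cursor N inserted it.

After op 1 (add_cursor(2)): buffer="kfstgjrp" (len 8), cursors c3@2 c1@6 c2@8, authorship ........
After op 2 (insert('p')): buffer="kfpstgjprpp" (len 11), cursors c3@3 c1@8 c2@11, authorship ..3....1..2
After op 3 (add_cursor(4)): buffer="kfpstgjprpp" (len 11), cursors c3@3 c4@4 c1@8 c2@11, authorship ..3....1..2
After op 4 (insert('j')): buffer="kfpjsjtgjpjrppj" (len 15), cursors c3@4 c4@6 c1@11 c2@15, authorship ..33.4...11..22
After op 5 (move_left): buffer="kfpjsjtgjpjrppj" (len 15), cursors c3@3 c4@5 c1@10 c2@14, authorship ..33.4...11..22
After op 6 (insert('t')): buffer="kfptjstjtgjptjrpptj" (len 19), cursors c3@4 c4@7 c1@13 c2@18, authorship ..333.44...111..222
Authorship (.=original, N=cursor N): . . 3 3 3 . 4 4 . . . 1 1 1 . . 2 2 2
Index 6: author = 4

Answer: cursor 4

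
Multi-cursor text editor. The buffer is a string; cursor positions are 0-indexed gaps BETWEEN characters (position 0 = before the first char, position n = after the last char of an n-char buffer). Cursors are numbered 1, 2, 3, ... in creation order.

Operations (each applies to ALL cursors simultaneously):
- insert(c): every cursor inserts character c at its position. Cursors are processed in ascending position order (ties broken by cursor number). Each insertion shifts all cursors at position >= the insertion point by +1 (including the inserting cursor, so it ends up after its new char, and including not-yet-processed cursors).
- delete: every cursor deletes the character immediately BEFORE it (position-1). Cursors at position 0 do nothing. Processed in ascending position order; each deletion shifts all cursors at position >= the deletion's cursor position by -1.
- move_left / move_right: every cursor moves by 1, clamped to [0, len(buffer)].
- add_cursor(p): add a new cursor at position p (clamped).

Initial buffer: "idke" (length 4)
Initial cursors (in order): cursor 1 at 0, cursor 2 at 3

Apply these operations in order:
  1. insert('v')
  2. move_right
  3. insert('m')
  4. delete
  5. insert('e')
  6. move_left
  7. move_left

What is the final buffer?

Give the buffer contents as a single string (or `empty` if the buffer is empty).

Answer: viedkvee

Derivation:
After op 1 (insert('v')): buffer="vidkve" (len 6), cursors c1@1 c2@5, authorship 1...2.
After op 2 (move_right): buffer="vidkve" (len 6), cursors c1@2 c2@6, authorship 1...2.
After op 3 (insert('m')): buffer="vimdkvem" (len 8), cursors c1@3 c2@8, authorship 1.1..2.2
After op 4 (delete): buffer="vidkve" (len 6), cursors c1@2 c2@6, authorship 1...2.
After op 5 (insert('e')): buffer="viedkvee" (len 8), cursors c1@3 c2@8, authorship 1.1..2.2
After op 6 (move_left): buffer="viedkvee" (len 8), cursors c1@2 c2@7, authorship 1.1..2.2
After op 7 (move_left): buffer="viedkvee" (len 8), cursors c1@1 c2@6, authorship 1.1..2.2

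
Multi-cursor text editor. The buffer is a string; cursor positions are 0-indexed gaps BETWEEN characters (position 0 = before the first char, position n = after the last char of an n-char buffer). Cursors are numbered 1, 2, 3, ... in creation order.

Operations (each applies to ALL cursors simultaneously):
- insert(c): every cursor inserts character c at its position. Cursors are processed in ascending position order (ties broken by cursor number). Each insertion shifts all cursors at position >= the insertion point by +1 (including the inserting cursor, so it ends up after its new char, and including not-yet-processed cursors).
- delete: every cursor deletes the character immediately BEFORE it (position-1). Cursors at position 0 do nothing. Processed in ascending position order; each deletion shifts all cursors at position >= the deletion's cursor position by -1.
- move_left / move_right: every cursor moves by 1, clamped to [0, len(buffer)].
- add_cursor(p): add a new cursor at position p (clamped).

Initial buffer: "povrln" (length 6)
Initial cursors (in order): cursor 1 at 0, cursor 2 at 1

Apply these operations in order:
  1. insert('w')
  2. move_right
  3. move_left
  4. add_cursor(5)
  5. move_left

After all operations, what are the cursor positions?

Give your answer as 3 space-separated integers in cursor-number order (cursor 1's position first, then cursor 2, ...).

Answer: 0 2 4

Derivation:
After op 1 (insert('w')): buffer="wpwovrln" (len 8), cursors c1@1 c2@3, authorship 1.2.....
After op 2 (move_right): buffer="wpwovrln" (len 8), cursors c1@2 c2@4, authorship 1.2.....
After op 3 (move_left): buffer="wpwovrln" (len 8), cursors c1@1 c2@3, authorship 1.2.....
After op 4 (add_cursor(5)): buffer="wpwovrln" (len 8), cursors c1@1 c2@3 c3@5, authorship 1.2.....
After op 5 (move_left): buffer="wpwovrln" (len 8), cursors c1@0 c2@2 c3@4, authorship 1.2.....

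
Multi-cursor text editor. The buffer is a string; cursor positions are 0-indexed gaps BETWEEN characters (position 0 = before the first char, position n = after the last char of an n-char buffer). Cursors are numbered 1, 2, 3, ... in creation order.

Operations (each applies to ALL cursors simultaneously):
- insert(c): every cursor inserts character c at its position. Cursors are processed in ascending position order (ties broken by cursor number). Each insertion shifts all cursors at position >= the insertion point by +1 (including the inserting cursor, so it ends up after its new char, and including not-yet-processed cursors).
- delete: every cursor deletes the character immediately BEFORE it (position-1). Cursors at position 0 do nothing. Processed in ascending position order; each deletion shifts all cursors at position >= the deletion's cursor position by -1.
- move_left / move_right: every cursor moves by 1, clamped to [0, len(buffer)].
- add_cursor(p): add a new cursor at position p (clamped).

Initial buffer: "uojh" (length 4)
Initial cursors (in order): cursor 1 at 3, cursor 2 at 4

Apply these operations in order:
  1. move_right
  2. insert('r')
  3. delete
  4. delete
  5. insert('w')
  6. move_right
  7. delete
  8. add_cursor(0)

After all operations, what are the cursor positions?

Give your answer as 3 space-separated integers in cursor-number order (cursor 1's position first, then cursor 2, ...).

Answer: 2 2 0

Derivation:
After op 1 (move_right): buffer="uojh" (len 4), cursors c1@4 c2@4, authorship ....
After op 2 (insert('r')): buffer="uojhrr" (len 6), cursors c1@6 c2@6, authorship ....12
After op 3 (delete): buffer="uojh" (len 4), cursors c1@4 c2@4, authorship ....
After op 4 (delete): buffer="uo" (len 2), cursors c1@2 c2@2, authorship ..
After op 5 (insert('w')): buffer="uoww" (len 4), cursors c1@4 c2@4, authorship ..12
After op 6 (move_right): buffer="uoww" (len 4), cursors c1@4 c2@4, authorship ..12
After op 7 (delete): buffer="uo" (len 2), cursors c1@2 c2@2, authorship ..
After op 8 (add_cursor(0)): buffer="uo" (len 2), cursors c3@0 c1@2 c2@2, authorship ..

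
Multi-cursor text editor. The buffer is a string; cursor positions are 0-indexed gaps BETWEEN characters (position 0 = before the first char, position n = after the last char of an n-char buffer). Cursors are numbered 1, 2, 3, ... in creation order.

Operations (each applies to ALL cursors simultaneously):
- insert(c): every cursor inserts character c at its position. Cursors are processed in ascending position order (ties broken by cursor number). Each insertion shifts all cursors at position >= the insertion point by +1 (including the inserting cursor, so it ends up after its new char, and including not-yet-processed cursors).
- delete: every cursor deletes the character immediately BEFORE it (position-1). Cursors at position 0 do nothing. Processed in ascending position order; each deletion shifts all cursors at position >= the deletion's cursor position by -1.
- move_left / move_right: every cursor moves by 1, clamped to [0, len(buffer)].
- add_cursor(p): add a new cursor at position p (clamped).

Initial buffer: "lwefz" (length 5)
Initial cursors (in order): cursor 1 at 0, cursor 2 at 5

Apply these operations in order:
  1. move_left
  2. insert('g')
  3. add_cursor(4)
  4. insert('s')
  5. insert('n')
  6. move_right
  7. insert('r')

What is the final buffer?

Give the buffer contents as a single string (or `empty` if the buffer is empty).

After op 1 (move_left): buffer="lwefz" (len 5), cursors c1@0 c2@4, authorship .....
After op 2 (insert('g')): buffer="glwefgz" (len 7), cursors c1@1 c2@6, authorship 1....2.
After op 3 (add_cursor(4)): buffer="glwefgz" (len 7), cursors c1@1 c3@4 c2@6, authorship 1....2.
After op 4 (insert('s')): buffer="gslwesfgsz" (len 10), cursors c1@2 c3@6 c2@9, authorship 11...3.22.
After op 5 (insert('n')): buffer="gsnlwesnfgsnz" (len 13), cursors c1@3 c3@8 c2@12, authorship 111...33.222.
After op 6 (move_right): buffer="gsnlwesnfgsnz" (len 13), cursors c1@4 c3@9 c2@13, authorship 111...33.222.
After op 7 (insert('r')): buffer="gsnlrwesnfrgsnzr" (len 16), cursors c1@5 c3@11 c2@16, authorship 111.1..33.3222.2

Answer: gsnlrwesnfrgsnzr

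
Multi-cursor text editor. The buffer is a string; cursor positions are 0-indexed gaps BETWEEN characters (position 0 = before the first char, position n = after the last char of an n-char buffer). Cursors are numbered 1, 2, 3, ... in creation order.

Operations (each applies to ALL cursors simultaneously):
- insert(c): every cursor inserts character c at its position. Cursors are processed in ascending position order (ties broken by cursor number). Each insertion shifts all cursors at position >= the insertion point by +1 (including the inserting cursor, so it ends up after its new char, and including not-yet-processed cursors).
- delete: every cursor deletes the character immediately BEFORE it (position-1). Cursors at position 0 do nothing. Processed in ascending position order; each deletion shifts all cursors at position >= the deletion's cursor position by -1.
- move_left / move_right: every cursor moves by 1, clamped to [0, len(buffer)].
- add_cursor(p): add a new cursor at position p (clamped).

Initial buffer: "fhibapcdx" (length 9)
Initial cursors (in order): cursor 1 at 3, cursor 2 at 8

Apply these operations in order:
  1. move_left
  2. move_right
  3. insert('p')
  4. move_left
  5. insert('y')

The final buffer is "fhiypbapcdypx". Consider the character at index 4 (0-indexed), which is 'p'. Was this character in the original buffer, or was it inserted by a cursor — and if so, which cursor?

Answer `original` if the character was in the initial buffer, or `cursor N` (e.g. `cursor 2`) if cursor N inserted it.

After op 1 (move_left): buffer="fhibapcdx" (len 9), cursors c1@2 c2@7, authorship .........
After op 2 (move_right): buffer="fhibapcdx" (len 9), cursors c1@3 c2@8, authorship .........
After op 3 (insert('p')): buffer="fhipbapcdpx" (len 11), cursors c1@4 c2@10, authorship ...1.....2.
After op 4 (move_left): buffer="fhipbapcdpx" (len 11), cursors c1@3 c2@9, authorship ...1.....2.
After op 5 (insert('y')): buffer="fhiypbapcdypx" (len 13), cursors c1@4 c2@11, authorship ...11.....22.
Authorship (.=original, N=cursor N): . . . 1 1 . . . . . 2 2 .
Index 4: author = 1

Answer: cursor 1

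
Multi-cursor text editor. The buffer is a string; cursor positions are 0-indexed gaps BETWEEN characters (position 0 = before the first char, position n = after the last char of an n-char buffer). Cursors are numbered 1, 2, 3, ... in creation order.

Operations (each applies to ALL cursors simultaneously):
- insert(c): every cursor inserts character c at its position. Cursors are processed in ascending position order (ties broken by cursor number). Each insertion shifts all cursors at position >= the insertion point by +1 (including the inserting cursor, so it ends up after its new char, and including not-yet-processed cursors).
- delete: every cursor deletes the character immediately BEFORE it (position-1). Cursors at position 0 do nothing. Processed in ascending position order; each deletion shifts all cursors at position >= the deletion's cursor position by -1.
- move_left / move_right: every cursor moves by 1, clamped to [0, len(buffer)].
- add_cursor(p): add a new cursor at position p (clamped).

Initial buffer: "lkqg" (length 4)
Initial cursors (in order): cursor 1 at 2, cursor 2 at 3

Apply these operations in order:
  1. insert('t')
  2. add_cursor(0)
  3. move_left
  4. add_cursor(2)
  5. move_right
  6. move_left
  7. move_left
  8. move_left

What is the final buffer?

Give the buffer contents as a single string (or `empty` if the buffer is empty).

Answer: lktqtg

Derivation:
After op 1 (insert('t')): buffer="lktqtg" (len 6), cursors c1@3 c2@5, authorship ..1.2.
After op 2 (add_cursor(0)): buffer="lktqtg" (len 6), cursors c3@0 c1@3 c2@5, authorship ..1.2.
After op 3 (move_left): buffer="lktqtg" (len 6), cursors c3@0 c1@2 c2@4, authorship ..1.2.
After op 4 (add_cursor(2)): buffer="lktqtg" (len 6), cursors c3@0 c1@2 c4@2 c2@4, authorship ..1.2.
After op 5 (move_right): buffer="lktqtg" (len 6), cursors c3@1 c1@3 c4@3 c2@5, authorship ..1.2.
After op 6 (move_left): buffer="lktqtg" (len 6), cursors c3@0 c1@2 c4@2 c2@4, authorship ..1.2.
After op 7 (move_left): buffer="lktqtg" (len 6), cursors c3@0 c1@1 c4@1 c2@3, authorship ..1.2.
After op 8 (move_left): buffer="lktqtg" (len 6), cursors c1@0 c3@0 c4@0 c2@2, authorship ..1.2.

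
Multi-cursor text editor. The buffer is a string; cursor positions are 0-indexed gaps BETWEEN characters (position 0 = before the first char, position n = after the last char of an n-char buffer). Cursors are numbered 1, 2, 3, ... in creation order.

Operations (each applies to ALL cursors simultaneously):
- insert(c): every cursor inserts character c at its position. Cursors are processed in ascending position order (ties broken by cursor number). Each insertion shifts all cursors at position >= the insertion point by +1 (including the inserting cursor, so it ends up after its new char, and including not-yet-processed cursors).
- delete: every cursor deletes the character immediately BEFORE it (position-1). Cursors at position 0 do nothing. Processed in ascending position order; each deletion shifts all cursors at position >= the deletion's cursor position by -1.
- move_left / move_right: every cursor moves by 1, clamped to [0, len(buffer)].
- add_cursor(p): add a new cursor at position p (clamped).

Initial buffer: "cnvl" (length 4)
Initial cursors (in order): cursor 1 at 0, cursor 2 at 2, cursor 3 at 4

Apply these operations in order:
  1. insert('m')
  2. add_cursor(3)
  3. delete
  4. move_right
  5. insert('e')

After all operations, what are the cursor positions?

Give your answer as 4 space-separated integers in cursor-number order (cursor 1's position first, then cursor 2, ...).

Answer: 2 5 7 5

Derivation:
After op 1 (insert('m')): buffer="mcnmvlm" (len 7), cursors c1@1 c2@4 c3@7, authorship 1..2..3
After op 2 (add_cursor(3)): buffer="mcnmvlm" (len 7), cursors c1@1 c4@3 c2@4 c3@7, authorship 1..2..3
After op 3 (delete): buffer="cvl" (len 3), cursors c1@0 c2@1 c4@1 c3@3, authorship ...
After op 4 (move_right): buffer="cvl" (len 3), cursors c1@1 c2@2 c4@2 c3@3, authorship ...
After op 5 (insert('e')): buffer="ceveele" (len 7), cursors c1@2 c2@5 c4@5 c3@7, authorship .1.24.3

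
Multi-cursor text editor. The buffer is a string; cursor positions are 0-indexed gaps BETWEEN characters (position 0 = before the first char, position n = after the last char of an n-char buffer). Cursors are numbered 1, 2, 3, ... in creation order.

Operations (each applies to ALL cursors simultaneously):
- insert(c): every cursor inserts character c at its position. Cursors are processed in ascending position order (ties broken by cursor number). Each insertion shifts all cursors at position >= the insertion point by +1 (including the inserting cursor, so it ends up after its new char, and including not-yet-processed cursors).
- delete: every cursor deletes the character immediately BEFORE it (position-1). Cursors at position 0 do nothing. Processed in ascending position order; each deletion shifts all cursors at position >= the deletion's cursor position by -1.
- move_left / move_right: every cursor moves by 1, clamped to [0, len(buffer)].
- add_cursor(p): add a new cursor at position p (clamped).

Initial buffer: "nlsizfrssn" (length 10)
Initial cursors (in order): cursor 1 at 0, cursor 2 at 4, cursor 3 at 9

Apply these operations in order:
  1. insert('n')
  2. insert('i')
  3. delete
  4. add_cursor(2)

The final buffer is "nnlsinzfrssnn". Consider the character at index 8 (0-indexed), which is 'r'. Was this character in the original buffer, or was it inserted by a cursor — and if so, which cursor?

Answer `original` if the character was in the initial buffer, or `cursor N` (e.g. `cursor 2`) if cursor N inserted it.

After op 1 (insert('n')): buffer="nnlsinzfrssnn" (len 13), cursors c1@1 c2@6 c3@12, authorship 1....2.....3.
After op 2 (insert('i')): buffer="ninlsinizfrssnin" (len 16), cursors c1@2 c2@8 c3@15, authorship 11....22.....33.
After op 3 (delete): buffer="nnlsinzfrssnn" (len 13), cursors c1@1 c2@6 c3@12, authorship 1....2.....3.
After op 4 (add_cursor(2)): buffer="nnlsinzfrssnn" (len 13), cursors c1@1 c4@2 c2@6 c3@12, authorship 1....2.....3.
Authorship (.=original, N=cursor N): 1 . . . . 2 . . . . . 3 .
Index 8: author = original

Answer: original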